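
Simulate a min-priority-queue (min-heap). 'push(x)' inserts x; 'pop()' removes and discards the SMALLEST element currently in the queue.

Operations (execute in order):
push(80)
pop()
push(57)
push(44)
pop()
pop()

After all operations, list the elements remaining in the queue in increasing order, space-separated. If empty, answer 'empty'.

Answer: empty

Derivation:
push(80): heap contents = [80]
pop() → 80: heap contents = []
push(57): heap contents = [57]
push(44): heap contents = [44, 57]
pop() → 44: heap contents = [57]
pop() → 57: heap contents = []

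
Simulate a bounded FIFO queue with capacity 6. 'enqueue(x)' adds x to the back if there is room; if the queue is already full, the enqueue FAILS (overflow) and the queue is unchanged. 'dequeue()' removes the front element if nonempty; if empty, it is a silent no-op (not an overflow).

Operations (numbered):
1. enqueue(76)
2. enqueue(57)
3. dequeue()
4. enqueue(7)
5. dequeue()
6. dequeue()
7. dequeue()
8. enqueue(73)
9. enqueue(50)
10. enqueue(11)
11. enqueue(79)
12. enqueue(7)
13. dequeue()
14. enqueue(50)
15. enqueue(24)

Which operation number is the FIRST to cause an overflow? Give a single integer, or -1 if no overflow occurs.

Answer: -1

Derivation:
1. enqueue(76): size=1
2. enqueue(57): size=2
3. dequeue(): size=1
4. enqueue(7): size=2
5. dequeue(): size=1
6. dequeue(): size=0
7. dequeue(): empty, no-op, size=0
8. enqueue(73): size=1
9. enqueue(50): size=2
10. enqueue(11): size=3
11. enqueue(79): size=4
12. enqueue(7): size=5
13. dequeue(): size=4
14. enqueue(50): size=5
15. enqueue(24): size=6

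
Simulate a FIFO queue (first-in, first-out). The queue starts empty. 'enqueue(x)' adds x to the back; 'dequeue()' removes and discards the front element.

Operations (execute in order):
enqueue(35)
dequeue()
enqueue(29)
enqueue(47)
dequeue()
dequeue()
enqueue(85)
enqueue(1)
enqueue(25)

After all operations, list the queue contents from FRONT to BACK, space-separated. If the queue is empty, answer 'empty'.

enqueue(35): [35]
dequeue(): []
enqueue(29): [29]
enqueue(47): [29, 47]
dequeue(): [47]
dequeue(): []
enqueue(85): [85]
enqueue(1): [85, 1]
enqueue(25): [85, 1, 25]

Answer: 85 1 25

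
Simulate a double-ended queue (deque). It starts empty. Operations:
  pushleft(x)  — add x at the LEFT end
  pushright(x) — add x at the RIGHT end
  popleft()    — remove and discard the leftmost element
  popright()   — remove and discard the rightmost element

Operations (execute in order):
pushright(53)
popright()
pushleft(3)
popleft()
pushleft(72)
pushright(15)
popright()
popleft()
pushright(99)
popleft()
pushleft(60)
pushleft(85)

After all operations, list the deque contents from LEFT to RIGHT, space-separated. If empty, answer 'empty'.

pushright(53): [53]
popright(): []
pushleft(3): [3]
popleft(): []
pushleft(72): [72]
pushright(15): [72, 15]
popright(): [72]
popleft(): []
pushright(99): [99]
popleft(): []
pushleft(60): [60]
pushleft(85): [85, 60]

Answer: 85 60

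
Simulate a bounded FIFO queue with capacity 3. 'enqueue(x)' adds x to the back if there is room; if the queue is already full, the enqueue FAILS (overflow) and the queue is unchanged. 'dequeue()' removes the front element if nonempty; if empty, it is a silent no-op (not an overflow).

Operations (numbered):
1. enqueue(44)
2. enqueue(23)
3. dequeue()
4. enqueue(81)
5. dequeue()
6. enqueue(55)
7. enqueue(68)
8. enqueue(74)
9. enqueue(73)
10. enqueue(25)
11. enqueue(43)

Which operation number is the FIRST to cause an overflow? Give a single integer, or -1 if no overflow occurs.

Answer: 8

Derivation:
1. enqueue(44): size=1
2. enqueue(23): size=2
3. dequeue(): size=1
4. enqueue(81): size=2
5. dequeue(): size=1
6. enqueue(55): size=2
7. enqueue(68): size=3
8. enqueue(74): size=3=cap → OVERFLOW (fail)
9. enqueue(73): size=3=cap → OVERFLOW (fail)
10. enqueue(25): size=3=cap → OVERFLOW (fail)
11. enqueue(43): size=3=cap → OVERFLOW (fail)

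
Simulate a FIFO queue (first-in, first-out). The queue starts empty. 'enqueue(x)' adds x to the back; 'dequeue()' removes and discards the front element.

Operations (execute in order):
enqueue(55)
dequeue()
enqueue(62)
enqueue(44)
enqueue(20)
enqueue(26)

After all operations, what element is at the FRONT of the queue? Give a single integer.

Answer: 62

Derivation:
enqueue(55): queue = [55]
dequeue(): queue = []
enqueue(62): queue = [62]
enqueue(44): queue = [62, 44]
enqueue(20): queue = [62, 44, 20]
enqueue(26): queue = [62, 44, 20, 26]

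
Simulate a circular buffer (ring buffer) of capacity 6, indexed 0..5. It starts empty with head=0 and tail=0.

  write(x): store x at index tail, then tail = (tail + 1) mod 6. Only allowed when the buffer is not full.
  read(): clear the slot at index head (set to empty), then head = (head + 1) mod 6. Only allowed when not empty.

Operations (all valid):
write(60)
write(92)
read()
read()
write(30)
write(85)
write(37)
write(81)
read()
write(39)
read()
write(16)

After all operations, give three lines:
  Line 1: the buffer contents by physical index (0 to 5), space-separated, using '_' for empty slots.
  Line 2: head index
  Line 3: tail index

write(60): buf=[60 _ _ _ _ _], head=0, tail=1, size=1
write(92): buf=[60 92 _ _ _ _], head=0, tail=2, size=2
read(): buf=[_ 92 _ _ _ _], head=1, tail=2, size=1
read(): buf=[_ _ _ _ _ _], head=2, tail=2, size=0
write(30): buf=[_ _ 30 _ _ _], head=2, tail=3, size=1
write(85): buf=[_ _ 30 85 _ _], head=2, tail=4, size=2
write(37): buf=[_ _ 30 85 37 _], head=2, tail=5, size=3
write(81): buf=[_ _ 30 85 37 81], head=2, tail=0, size=4
read(): buf=[_ _ _ 85 37 81], head=3, tail=0, size=3
write(39): buf=[39 _ _ 85 37 81], head=3, tail=1, size=4
read(): buf=[39 _ _ _ 37 81], head=4, tail=1, size=3
write(16): buf=[39 16 _ _ 37 81], head=4, tail=2, size=4

Answer: 39 16 _ _ 37 81
4
2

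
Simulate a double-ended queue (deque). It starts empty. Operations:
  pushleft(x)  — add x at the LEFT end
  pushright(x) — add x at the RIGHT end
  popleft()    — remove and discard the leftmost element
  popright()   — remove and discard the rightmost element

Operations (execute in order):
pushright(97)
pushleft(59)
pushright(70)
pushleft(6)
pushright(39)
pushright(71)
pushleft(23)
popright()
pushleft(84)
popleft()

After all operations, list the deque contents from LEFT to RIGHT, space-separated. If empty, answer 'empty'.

pushright(97): [97]
pushleft(59): [59, 97]
pushright(70): [59, 97, 70]
pushleft(6): [6, 59, 97, 70]
pushright(39): [6, 59, 97, 70, 39]
pushright(71): [6, 59, 97, 70, 39, 71]
pushleft(23): [23, 6, 59, 97, 70, 39, 71]
popright(): [23, 6, 59, 97, 70, 39]
pushleft(84): [84, 23, 6, 59, 97, 70, 39]
popleft(): [23, 6, 59, 97, 70, 39]

Answer: 23 6 59 97 70 39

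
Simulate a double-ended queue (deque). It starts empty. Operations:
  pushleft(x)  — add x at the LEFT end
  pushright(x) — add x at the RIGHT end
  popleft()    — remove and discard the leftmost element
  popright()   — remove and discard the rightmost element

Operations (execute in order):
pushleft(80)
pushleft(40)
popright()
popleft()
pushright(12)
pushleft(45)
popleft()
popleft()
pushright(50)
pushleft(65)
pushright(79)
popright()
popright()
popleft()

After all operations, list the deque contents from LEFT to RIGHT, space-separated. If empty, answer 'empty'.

Answer: empty

Derivation:
pushleft(80): [80]
pushleft(40): [40, 80]
popright(): [40]
popleft(): []
pushright(12): [12]
pushleft(45): [45, 12]
popleft(): [12]
popleft(): []
pushright(50): [50]
pushleft(65): [65, 50]
pushright(79): [65, 50, 79]
popright(): [65, 50]
popright(): [65]
popleft(): []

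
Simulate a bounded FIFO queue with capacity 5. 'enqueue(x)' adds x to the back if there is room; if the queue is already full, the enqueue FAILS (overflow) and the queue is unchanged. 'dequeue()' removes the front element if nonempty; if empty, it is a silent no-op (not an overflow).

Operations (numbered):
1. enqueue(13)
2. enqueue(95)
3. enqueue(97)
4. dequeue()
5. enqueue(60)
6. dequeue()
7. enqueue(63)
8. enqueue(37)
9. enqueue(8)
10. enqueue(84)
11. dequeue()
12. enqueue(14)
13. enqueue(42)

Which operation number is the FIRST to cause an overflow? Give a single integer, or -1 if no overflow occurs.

1. enqueue(13): size=1
2. enqueue(95): size=2
3. enqueue(97): size=3
4. dequeue(): size=2
5. enqueue(60): size=3
6. dequeue(): size=2
7. enqueue(63): size=3
8. enqueue(37): size=4
9. enqueue(8): size=5
10. enqueue(84): size=5=cap → OVERFLOW (fail)
11. dequeue(): size=4
12. enqueue(14): size=5
13. enqueue(42): size=5=cap → OVERFLOW (fail)

Answer: 10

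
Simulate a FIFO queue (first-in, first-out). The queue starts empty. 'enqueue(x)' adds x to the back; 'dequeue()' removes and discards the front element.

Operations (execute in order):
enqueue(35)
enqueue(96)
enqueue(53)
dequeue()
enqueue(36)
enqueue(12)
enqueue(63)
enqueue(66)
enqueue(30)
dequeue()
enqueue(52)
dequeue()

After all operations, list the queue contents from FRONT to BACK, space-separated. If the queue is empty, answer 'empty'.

Answer: 36 12 63 66 30 52

Derivation:
enqueue(35): [35]
enqueue(96): [35, 96]
enqueue(53): [35, 96, 53]
dequeue(): [96, 53]
enqueue(36): [96, 53, 36]
enqueue(12): [96, 53, 36, 12]
enqueue(63): [96, 53, 36, 12, 63]
enqueue(66): [96, 53, 36, 12, 63, 66]
enqueue(30): [96, 53, 36, 12, 63, 66, 30]
dequeue(): [53, 36, 12, 63, 66, 30]
enqueue(52): [53, 36, 12, 63, 66, 30, 52]
dequeue(): [36, 12, 63, 66, 30, 52]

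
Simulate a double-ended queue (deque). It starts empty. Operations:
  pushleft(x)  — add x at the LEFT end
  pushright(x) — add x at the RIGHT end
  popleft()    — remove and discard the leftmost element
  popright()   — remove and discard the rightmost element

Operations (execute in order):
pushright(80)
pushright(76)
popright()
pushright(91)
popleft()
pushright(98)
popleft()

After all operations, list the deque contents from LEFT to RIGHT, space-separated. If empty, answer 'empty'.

Answer: 98

Derivation:
pushright(80): [80]
pushright(76): [80, 76]
popright(): [80]
pushright(91): [80, 91]
popleft(): [91]
pushright(98): [91, 98]
popleft(): [98]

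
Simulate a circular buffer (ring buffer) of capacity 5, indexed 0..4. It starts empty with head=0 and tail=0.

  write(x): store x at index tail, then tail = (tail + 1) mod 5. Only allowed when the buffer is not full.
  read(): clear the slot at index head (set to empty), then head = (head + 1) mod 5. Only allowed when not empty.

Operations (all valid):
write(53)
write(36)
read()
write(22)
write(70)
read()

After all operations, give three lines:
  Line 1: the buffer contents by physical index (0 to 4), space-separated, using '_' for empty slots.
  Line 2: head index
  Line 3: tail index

write(53): buf=[53 _ _ _ _], head=0, tail=1, size=1
write(36): buf=[53 36 _ _ _], head=0, tail=2, size=2
read(): buf=[_ 36 _ _ _], head=1, tail=2, size=1
write(22): buf=[_ 36 22 _ _], head=1, tail=3, size=2
write(70): buf=[_ 36 22 70 _], head=1, tail=4, size=3
read(): buf=[_ _ 22 70 _], head=2, tail=4, size=2

Answer: _ _ 22 70 _
2
4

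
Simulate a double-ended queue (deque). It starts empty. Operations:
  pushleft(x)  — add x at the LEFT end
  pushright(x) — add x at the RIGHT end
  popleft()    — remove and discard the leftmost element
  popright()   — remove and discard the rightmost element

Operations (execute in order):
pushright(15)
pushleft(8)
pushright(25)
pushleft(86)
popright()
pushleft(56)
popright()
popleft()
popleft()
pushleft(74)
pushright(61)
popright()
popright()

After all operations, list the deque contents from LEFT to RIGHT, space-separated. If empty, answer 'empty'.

pushright(15): [15]
pushleft(8): [8, 15]
pushright(25): [8, 15, 25]
pushleft(86): [86, 8, 15, 25]
popright(): [86, 8, 15]
pushleft(56): [56, 86, 8, 15]
popright(): [56, 86, 8]
popleft(): [86, 8]
popleft(): [8]
pushleft(74): [74, 8]
pushright(61): [74, 8, 61]
popright(): [74, 8]
popright(): [74]

Answer: 74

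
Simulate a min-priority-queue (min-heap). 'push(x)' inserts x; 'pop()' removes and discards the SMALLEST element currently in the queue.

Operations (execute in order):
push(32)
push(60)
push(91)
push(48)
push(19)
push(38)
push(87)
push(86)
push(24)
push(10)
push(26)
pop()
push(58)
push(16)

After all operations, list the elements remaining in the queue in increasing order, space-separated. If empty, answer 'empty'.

Answer: 16 19 24 26 32 38 48 58 60 86 87 91

Derivation:
push(32): heap contents = [32]
push(60): heap contents = [32, 60]
push(91): heap contents = [32, 60, 91]
push(48): heap contents = [32, 48, 60, 91]
push(19): heap contents = [19, 32, 48, 60, 91]
push(38): heap contents = [19, 32, 38, 48, 60, 91]
push(87): heap contents = [19, 32, 38, 48, 60, 87, 91]
push(86): heap contents = [19, 32, 38, 48, 60, 86, 87, 91]
push(24): heap contents = [19, 24, 32, 38, 48, 60, 86, 87, 91]
push(10): heap contents = [10, 19, 24, 32, 38, 48, 60, 86, 87, 91]
push(26): heap contents = [10, 19, 24, 26, 32, 38, 48, 60, 86, 87, 91]
pop() → 10: heap contents = [19, 24, 26, 32, 38, 48, 60, 86, 87, 91]
push(58): heap contents = [19, 24, 26, 32, 38, 48, 58, 60, 86, 87, 91]
push(16): heap contents = [16, 19, 24, 26, 32, 38, 48, 58, 60, 86, 87, 91]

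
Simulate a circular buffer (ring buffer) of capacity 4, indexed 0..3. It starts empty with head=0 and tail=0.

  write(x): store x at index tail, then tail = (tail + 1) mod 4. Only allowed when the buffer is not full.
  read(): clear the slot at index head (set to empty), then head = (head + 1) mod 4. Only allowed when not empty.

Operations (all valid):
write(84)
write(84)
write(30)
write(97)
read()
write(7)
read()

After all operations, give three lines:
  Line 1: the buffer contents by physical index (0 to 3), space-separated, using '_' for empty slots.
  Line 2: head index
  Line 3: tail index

Answer: 7 _ 30 97
2
1

Derivation:
write(84): buf=[84 _ _ _], head=0, tail=1, size=1
write(84): buf=[84 84 _ _], head=0, tail=2, size=2
write(30): buf=[84 84 30 _], head=0, tail=3, size=3
write(97): buf=[84 84 30 97], head=0, tail=0, size=4
read(): buf=[_ 84 30 97], head=1, tail=0, size=3
write(7): buf=[7 84 30 97], head=1, tail=1, size=4
read(): buf=[7 _ 30 97], head=2, tail=1, size=3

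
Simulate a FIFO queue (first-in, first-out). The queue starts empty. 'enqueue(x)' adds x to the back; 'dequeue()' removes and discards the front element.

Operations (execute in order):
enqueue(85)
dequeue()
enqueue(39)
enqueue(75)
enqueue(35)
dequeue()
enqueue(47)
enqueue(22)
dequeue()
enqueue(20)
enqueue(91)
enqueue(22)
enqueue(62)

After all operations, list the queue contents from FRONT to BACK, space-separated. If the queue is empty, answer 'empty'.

Answer: 35 47 22 20 91 22 62

Derivation:
enqueue(85): [85]
dequeue(): []
enqueue(39): [39]
enqueue(75): [39, 75]
enqueue(35): [39, 75, 35]
dequeue(): [75, 35]
enqueue(47): [75, 35, 47]
enqueue(22): [75, 35, 47, 22]
dequeue(): [35, 47, 22]
enqueue(20): [35, 47, 22, 20]
enqueue(91): [35, 47, 22, 20, 91]
enqueue(22): [35, 47, 22, 20, 91, 22]
enqueue(62): [35, 47, 22, 20, 91, 22, 62]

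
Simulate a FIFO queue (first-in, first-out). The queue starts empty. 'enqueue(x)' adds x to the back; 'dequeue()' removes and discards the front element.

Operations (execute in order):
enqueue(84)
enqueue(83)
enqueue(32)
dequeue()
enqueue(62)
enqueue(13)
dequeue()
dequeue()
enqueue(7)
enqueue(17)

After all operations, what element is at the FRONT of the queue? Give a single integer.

Answer: 62

Derivation:
enqueue(84): queue = [84]
enqueue(83): queue = [84, 83]
enqueue(32): queue = [84, 83, 32]
dequeue(): queue = [83, 32]
enqueue(62): queue = [83, 32, 62]
enqueue(13): queue = [83, 32, 62, 13]
dequeue(): queue = [32, 62, 13]
dequeue(): queue = [62, 13]
enqueue(7): queue = [62, 13, 7]
enqueue(17): queue = [62, 13, 7, 17]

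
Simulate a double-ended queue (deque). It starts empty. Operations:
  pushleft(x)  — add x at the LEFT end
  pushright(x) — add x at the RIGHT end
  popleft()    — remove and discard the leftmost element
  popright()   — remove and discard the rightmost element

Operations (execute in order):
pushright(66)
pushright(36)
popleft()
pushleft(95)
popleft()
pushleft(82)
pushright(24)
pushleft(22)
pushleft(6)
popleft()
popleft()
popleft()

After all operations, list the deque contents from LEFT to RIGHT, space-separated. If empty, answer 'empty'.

Answer: 36 24

Derivation:
pushright(66): [66]
pushright(36): [66, 36]
popleft(): [36]
pushleft(95): [95, 36]
popleft(): [36]
pushleft(82): [82, 36]
pushright(24): [82, 36, 24]
pushleft(22): [22, 82, 36, 24]
pushleft(6): [6, 22, 82, 36, 24]
popleft(): [22, 82, 36, 24]
popleft(): [82, 36, 24]
popleft(): [36, 24]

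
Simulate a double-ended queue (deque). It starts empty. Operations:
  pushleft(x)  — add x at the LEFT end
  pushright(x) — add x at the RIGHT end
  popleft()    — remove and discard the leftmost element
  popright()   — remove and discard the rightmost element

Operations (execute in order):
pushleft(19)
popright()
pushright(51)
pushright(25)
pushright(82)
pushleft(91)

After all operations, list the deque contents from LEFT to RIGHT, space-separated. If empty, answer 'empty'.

Answer: 91 51 25 82

Derivation:
pushleft(19): [19]
popright(): []
pushright(51): [51]
pushright(25): [51, 25]
pushright(82): [51, 25, 82]
pushleft(91): [91, 51, 25, 82]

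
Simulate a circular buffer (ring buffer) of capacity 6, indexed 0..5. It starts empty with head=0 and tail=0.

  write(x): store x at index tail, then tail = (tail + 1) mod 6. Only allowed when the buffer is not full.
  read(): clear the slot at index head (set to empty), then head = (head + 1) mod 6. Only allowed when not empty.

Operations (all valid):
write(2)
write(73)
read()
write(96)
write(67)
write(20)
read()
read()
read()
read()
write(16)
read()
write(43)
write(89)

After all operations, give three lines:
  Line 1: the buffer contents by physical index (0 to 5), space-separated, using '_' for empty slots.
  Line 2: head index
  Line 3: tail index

Answer: 43 89 _ _ _ _
0
2

Derivation:
write(2): buf=[2 _ _ _ _ _], head=0, tail=1, size=1
write(73): buf=[2 73 _ _ _ _], head=0, tail=2, size=2
read(): buf=[_ 73 _ _ _ _], head=1, tail=2, size=1
write(96): buf=[_ 73 96 _ _ _], head=1, tail=3, size=2
write(67): buf=[_ 73 96 67 _ _], head=1, tail=4, size=3
write(20): buf=[_ 73 96 67 20 _], head=1, tail=5, size=4
read(): buf=[_ _ 96 67 20 _], head=2, tail=5, size=3
read(): buf=[_ _ _ 67 20 _], head=3, tail=5, size=2
read(): buf=[_ _ _ _ 20 _], head=4, tail=5, size=1
read(): buf=[_ _ _ _ _ _], head=5, tail=5, size=0
write(16): buf=[_ _ _ _ _ 16], head=5, tail=0, size=1
read(): buf=[_ _ _ _ _ _], head=0, tail=0, size=0
write(43): buf=[43 _ _ _ _ _], head=0, tail=1, size=1
write(89): buf=[43 89 _ _ _ _], head=0, tail=2, size=2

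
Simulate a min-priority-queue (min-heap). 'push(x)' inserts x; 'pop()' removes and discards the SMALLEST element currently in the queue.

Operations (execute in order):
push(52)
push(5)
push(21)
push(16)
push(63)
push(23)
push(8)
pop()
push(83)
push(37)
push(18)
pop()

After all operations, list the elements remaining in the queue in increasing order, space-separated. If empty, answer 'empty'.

push(52): heap contents = [52]
push(5): heap contents = [5, 52]
push(21): heap contents = [5, 21, 52]
push(16): heap contents = [5, 16, 21, 52]
push(63): heap contents = [5, 16, 21, 52, 63]
push(23): heap contents = [5, 16, 21, 23, 52, 63]
push(8): heap contents = [5, 8, 16, 21, 23, 52, 63]
pop() → 5: heap contents = [8, 16, 21, 23, 52, 63]
push(83): heap contents = [8, 16, 21, 23, 52, 63, 83]
push(37): heap contents = [8, 16, 21, 23, 37, 52, 63, 83]
push(18): heap contents = [8, 16, 18, 21, 23, 37, 52, 63, 83]
pop() → 8: heap contents = [16, 18, 21, 23, 37, 52, 63, 83]

Answer: 16 18 21 23 37 52 63 83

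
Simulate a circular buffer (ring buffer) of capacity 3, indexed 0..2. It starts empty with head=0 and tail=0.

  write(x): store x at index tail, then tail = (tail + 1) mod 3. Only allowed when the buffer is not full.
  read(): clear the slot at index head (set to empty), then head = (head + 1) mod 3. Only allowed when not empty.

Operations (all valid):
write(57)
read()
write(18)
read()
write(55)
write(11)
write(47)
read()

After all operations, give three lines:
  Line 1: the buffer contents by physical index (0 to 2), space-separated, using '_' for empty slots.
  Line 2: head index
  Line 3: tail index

Answer: 11 47 _
0
2

Derivation:
write(57): buf=[57 _ _], head=0, tail=1, size=1
read(): buf=[_ _ _], head=1, tail=1, size=0
write(18): buf=[_ 18 _], head=1, tail=2, size=1
read(): buf=[_ _ _], head=2, tail=2, size=0
write(55): buf=[_ _ 55], head=2, tail=0, size=1
write(11): buf=[11 _ 55], head=2, tail=1, size=2
write(47): buf=[11 47 55], head=2, tail=2, size=3
read(): buf=[11 47 _], head=0, tail=2, size=2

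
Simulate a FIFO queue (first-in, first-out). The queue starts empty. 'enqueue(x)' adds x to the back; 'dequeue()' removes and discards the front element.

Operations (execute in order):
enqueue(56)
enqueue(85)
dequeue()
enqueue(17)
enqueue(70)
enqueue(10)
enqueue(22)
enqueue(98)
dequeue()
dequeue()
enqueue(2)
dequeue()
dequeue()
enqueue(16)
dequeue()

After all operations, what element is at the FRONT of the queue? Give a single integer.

enqueue(56): queue = [56]
enqueue(85): queue = [56, 85]
dequeue(): queue = [85]
enqueue(17): queue = [85, 17]
enqueue(70): queue = [85, 17, 70]
enqueue(10): queue = [85, 17, 70, 10]
enqueue(22): queue = [85, 17, 70, 10, 22]
enqueue(98): queue = [85, 17, 70, 10, 22, 98]
dequeue(): queue = [17, 70, 10, 22, 98]
dequeue(): queue = [70, 10, 22, 98]
enqueue(2): queue = [70, 10, 22, 98, 2]
dequeue(): queue = [10, 22, 98, 2]
dequeue(): queue = [22, 98, 2]
enqueue(16): queue = [22, 98, 2, 16]
dequeue(): queue = [98, 2, 16]

Answer: 98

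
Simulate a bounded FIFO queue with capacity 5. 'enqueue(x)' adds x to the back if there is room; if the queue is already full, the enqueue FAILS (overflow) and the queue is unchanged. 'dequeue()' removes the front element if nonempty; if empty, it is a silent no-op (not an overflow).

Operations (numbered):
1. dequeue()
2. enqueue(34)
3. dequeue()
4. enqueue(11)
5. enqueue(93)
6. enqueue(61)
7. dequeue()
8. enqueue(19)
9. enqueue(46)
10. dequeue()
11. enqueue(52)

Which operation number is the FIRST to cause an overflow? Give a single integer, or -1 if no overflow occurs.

1. dequeue(): empty, no-op, size=0
2. enqueue(34): size=1
3. dequeue(): size=0
4. enqueue(11): size=1
5. enqueue(93): size=2
6. enqueue(61): size=3
7. dequeue(): size=2
8. enqueue(19): size=3
9. enqueue(46): size=4
10. dequeue(): size=3
11. enqueue(52): size=4

Answer: -1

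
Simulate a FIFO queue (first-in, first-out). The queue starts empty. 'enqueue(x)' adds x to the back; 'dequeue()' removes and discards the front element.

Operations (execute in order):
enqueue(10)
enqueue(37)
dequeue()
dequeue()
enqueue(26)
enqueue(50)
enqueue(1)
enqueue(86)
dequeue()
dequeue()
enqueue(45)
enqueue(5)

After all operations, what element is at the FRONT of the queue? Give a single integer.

Answer: 1

Derivation:
enqueue(10): queue = [10]
enqueue(37): queue = [10, 37]
dequeue(): queue = [37]
dequeue(): queue = []
enqueue(26): queue = [26]
enqueue(50): queue = [26, 50]
enqueue(1): queue = [26, 50, 1]
enqueue(86): queue = [26, 50, 1, 86]
dequeue(): queue = [50, 1, 86]
dequeue(): queue = [1, 86]
enqueue(45): queue = [1, 86, 45]
enqueue(5): queue = [1, 86, 45, 5]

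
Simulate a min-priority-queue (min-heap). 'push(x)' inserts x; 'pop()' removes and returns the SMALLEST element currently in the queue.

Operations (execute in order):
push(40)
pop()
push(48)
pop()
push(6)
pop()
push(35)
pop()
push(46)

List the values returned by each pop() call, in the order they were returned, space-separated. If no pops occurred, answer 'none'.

Answer: 40 48 6 35

Derivation:
push(40): heap contents = [40]
pop() → 40: heap contents = []
push(48): heap contents = [48]
pop() → 48: heap contents = []
push(6): heap contents = [6]
pop() → 6: heap contents = []
push(35): heap contents = [35]
pop() → 35: heap contents = []
push(46): heap contents = [46]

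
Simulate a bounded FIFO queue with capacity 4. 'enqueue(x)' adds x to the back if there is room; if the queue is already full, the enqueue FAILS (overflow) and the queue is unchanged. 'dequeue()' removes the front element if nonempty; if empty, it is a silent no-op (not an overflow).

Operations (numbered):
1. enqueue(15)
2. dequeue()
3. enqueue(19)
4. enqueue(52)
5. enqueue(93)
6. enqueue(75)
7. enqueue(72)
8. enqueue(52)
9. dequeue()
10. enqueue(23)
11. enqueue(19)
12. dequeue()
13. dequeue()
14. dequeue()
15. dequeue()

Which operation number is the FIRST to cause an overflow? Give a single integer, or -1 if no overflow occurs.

Answer: 7

Derivation:
1. enqueue(15): size=1
2. dequeue(): size=0
3. enqueue(19): size=1
4. enqueue(52): size=2
5. enqueue(93): size=3
6. enqueue(75): size=4
7. enqueue(72): size=4=cap → OVERFLOW (fail)
8. enqueue(52): size=4=cap → OVERFLOW (fail)
9. dequeue(): size=3
10. enqueue(23): size=4
11. enqueue(19): size=4=cap → OVERFLOW (fail)
12. dequeue(): size=3
13. dequeue(): size=2
14. dequeue(): size=1
15. dequeue(): size=0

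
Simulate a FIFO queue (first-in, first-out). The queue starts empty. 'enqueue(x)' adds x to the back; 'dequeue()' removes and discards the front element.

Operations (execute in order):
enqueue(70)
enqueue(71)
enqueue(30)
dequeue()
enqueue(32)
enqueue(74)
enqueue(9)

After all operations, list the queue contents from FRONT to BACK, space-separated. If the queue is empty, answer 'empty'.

enqueue(70): [70]
enqueue(71): [70, 71]
enqueue(30): [70, 71, 30]
dequeue(): [71, 30]
enqueue(32): [71, 30, 32]
enqueue(74): [71, 30, 32, 74]
enqueue(9): [71, 30, 32, 74, 9]

Answer: 71 30 32 74 9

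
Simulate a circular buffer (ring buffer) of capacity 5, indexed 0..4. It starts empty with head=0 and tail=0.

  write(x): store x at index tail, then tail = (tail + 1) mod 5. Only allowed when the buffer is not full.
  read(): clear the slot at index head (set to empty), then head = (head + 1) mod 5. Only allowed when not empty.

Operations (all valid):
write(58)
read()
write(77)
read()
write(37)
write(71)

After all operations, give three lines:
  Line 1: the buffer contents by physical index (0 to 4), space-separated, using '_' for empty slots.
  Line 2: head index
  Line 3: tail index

Answer: _ _ 37 71 _
2
4

Derivation:
write(58): buf=[58 _ _ _ _], head=0, tail=1, size=1
read(): buf=[_ _ _ _ _], head=1, tail=1, size=0
write(77): buf=[_ 77 _ _ _], head=1, tail=2, size=1
read(): buf=[_ _ _ _ _], head=2, tail=2, size=0
write(37): buf=[_ _ 37 _ _], head=2, tail=3, size=1
write(71): buf=[_ _ 37 71 _], head=2, tail=4, size=2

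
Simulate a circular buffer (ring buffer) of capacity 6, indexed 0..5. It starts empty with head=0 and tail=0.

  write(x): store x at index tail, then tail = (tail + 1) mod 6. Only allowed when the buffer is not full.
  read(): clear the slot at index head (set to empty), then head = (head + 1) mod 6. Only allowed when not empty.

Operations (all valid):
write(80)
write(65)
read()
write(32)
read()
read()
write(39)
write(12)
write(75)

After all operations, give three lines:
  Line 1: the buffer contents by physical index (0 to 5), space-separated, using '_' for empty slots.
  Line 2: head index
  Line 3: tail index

Answer: _ _ _ 39 12 75
3
0

Derivation:
write(80): buf=[80 _ _ _ _ _], head=0, tail=1, size=1
write(65): buf=[80 65 _ _ _ _], head=0, tail=2, size=2
read(): buf=[_ 65 _ _ _ _], head=1, tail=2, size=1
write(32): buf=[_ 65 32 _ _ _], head=1, tail=3, size=2
read(): buf=[_ _ 32 _ _ _], head=2, tail=3, size=1
read(): buf=[_ _ _ _ _ _], head=3, tail=3, size=0
write(39): buf=[_ _ _ 39 _ _], head=3, tail=4, size=1
write(12): buf=[_ _ _ 39 12 _], head=3, tail=5, size=2
write(75): buf=[_ _ _ 39 12 75], head=3, tail=0, size=3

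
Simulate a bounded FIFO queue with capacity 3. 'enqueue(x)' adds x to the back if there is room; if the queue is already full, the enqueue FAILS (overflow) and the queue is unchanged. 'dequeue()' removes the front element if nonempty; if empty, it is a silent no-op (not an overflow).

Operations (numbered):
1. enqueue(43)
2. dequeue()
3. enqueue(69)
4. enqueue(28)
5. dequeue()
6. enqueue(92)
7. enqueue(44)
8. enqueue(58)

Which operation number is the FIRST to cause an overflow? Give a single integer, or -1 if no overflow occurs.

1. enqueue(43): size=1
2. dequeue(): size=0
3. enqueue(69): size=1
4. enqueue(28): size=2
5. dequeue(): size=1
6. enqueue(92): size=2
7. enqueue(44): size=3
8. enqueue(58): size=3=cap → OVERFLOW (fail)

Answer: 8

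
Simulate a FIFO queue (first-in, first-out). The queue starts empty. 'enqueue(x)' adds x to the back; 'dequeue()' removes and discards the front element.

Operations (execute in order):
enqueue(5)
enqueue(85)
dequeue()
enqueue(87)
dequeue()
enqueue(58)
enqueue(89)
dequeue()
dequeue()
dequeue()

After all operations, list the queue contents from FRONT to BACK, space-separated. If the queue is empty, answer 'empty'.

Answer: empty

Derivation:
enqueue(5): [5]
enqueue(85): [5, 85]
dequeue(): [85]
enqueue(87): [85, 87]
dequeue(): [87]
enqueue(58): [87, 58]
enqueue(89): [87, 58, 89]
dequeue(): [58, 89]
dequeue(): [89]
dequeue(): []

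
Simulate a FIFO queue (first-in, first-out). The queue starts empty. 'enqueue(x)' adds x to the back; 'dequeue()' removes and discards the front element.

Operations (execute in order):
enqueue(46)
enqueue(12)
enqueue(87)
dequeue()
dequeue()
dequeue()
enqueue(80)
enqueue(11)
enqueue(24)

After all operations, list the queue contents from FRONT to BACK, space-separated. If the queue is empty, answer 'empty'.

Answer: 80 11 24

Derivation:
enqueue(46): [46]
enqueue(12): [46, 12]
enqueue(87): [46, 12, 87]
dequeue(): [12, 87]
dequeue(): [87]
dequeue(): []
enqueue(80): [80]
enqueue(11): [80, 11]
enqueue(24): [80, 11, 24]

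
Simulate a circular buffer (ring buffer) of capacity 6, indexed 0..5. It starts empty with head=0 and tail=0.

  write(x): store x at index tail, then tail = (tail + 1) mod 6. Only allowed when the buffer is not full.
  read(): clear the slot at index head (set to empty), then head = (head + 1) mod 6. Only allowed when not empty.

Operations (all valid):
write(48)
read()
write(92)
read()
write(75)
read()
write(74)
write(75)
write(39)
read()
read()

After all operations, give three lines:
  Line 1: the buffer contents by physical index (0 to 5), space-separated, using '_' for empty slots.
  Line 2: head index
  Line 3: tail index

write(48): buf=[48 _ _ _ _ _], head=0, tail=1, size=1
read(): buf=[_ _ _ _ _ _], head=1, tail=1, size=0
write(92): buf=[_ 92 _ _ _ _], head=1, tail=2, size=1
read(): buf=[_ _ _ _ _ _], head=2, tail=2, size=0
write(75): buf=[_ _ 75 _ _ _], head=2, tail=3, size=1
read(): buf=[_ _ _ _ _ _], head=3, tail=3, size=0
write(74): buf=[_ _ _ 74 _ _], head=3, tail=4, size=1
write(75): buf=[_ _ _ 74 75 _], head=3, tail=5, size=2
write(39): buf=[_ _ _ 74 75 39], head=3, tail=0, size=3
read(): buf=[_ _ _ _ 75 39], head=4, tail=0, size=2
read(): buf=[_ _ _ _ _ 39], head=5, tail=0, size=1

Answer: _ _ _ _ _ 39
5
0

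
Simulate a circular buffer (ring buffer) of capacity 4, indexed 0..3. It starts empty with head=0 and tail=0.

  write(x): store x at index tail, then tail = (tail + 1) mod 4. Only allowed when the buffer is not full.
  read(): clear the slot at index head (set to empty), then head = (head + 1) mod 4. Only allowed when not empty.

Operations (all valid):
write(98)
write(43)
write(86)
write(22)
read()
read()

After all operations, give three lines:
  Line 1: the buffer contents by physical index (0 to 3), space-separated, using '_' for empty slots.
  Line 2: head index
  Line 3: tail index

write(98): buf=[98 _ _ _], head=0, tail=1, size=1
write(43): buf=[98 43 _ _], head=0, tail=2, size=2
write(86): buf=[98 43 86 _], head=0, tail=3, size=3
write(22): buf=[98 43 86 22], head=0, tail=0, size=4
read(): buf=[_ 43 86 22], head=1, tail=0, size=3
read(): buf=[_ _ 86 22], head=2, tail=0, size=2

Answer: _ _ 86 22
2
0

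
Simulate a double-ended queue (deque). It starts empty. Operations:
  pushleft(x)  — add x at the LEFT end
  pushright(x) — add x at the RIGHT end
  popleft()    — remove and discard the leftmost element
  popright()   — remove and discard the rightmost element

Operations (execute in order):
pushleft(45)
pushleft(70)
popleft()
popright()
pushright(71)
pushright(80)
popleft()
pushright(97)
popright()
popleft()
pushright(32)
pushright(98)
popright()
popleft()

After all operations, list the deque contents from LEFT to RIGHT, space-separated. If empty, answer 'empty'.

Answer: empty

Derivation:
pushleft(45): [45]
pushleft(70): [70, 45]
popleft(): [45]
popright(): []
pushright(71): [71]
pushright(80): [71, 80]
popleft(): [80]
pushright(97): [80, 97]
popright(): [80]
popleft(): []
pushright(32): [32]
pushright(98): [32, 98]
popright(): [32]
popleft(): []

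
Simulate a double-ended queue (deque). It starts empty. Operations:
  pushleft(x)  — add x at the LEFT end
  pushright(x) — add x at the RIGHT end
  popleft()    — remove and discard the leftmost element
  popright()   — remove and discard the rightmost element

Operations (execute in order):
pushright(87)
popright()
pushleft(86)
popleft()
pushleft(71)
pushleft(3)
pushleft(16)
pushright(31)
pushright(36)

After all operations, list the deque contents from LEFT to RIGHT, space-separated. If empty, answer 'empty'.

pushright(87): [87]
popright(): []
pushleft(86): [86]
popleft(): []
pushleft(71): [71]
pushleft(3): [3, 71]
pushleft(16): [16, 3, 71]
pushright(31): [16, 3, 71, 31]
pushright(36): [16, 3, 71, 31, 36]

Answer: 16 3 71 31 36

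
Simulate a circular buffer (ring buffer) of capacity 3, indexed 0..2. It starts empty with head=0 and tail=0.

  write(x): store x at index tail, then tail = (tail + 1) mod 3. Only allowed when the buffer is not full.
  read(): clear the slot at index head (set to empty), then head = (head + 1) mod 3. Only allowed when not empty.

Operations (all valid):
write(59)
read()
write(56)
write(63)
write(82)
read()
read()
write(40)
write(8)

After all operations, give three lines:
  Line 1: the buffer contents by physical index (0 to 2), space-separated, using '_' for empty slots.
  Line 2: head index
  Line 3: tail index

write(59): buf=[59 _ _], head=0, tail=1, size=1
read(): buf=[_ _ _], head=1, tail=1, size=0
write(56): buf=[_ 56 _], head=1, tail=2, size=1
write(63): buf=[_ 56 63], head=1, tail=0, size=2
write(82): buf=[82 56 63], head=1, tail=1, size=3
read(): buf=[82 _ 63], head=2, tail=1, size=2
read(): buf=[82 _ _], head=0, tail=1, size=1
write(40): buf=[82 40 _], head=0, tail=2, size=2
write(8): buf=[82 40 8], head=0, tail=0, size=3

Answer: 82 40 8
0
0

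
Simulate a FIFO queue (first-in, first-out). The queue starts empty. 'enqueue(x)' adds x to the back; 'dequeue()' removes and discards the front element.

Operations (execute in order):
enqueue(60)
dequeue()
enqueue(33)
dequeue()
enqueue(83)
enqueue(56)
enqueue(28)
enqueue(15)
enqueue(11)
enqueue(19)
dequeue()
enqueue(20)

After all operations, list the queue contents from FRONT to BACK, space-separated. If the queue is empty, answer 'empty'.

enqueue(60): [60]
dequeue(): []
enqueue(33): [33]
dequeue(): []
enqueue(83): [83]
enqueue(56): [83, 56]
enqueue(28): [83, 56, 28]
enqueue(15): [83, 56, 28, 15]
enqueue(11): [83, 56, 28, 15, 11]
enqueue(19): [83, 56, 28, 15, 11, 19]
dequeue(): [56, 28, 15, 11, 19]
enqueue(20): [56, 28, 15, 11, 19, 20]

Answer: 56 28 15 11 19 20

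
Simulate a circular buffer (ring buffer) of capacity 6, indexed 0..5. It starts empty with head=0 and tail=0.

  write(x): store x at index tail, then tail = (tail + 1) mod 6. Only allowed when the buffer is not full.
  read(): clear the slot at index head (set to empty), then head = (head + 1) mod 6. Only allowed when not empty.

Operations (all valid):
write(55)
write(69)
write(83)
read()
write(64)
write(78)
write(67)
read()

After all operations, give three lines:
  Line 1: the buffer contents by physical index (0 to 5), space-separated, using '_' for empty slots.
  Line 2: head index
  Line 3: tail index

write(55): buf=[55 _ _ _ _ _], head=0, tail=1, size=1
write(69): buf=[55 69 _ _ _ _], head=0, tail=2, size=2
write(83): buf=[55 69 83 _ _ _], head=0, tail=3, size=3
read(): buf=[_ 69 83 _ _ _], head=1, tail=3, size=2
write(64): buf=[_ 69 83 64 _ _], head=1, tail=4, size=3
write(78): buf=[_ 69 83 64 78 _], head=1, tail=5, size=4
write(67): buf=[_ 69 83 64 78 67], head=1, tail=0, size=5
read(): buf=[_ _ 83 64 78 67], head=2, tail=0, size=4

Answer: _ _ 83 64 78 67
2
0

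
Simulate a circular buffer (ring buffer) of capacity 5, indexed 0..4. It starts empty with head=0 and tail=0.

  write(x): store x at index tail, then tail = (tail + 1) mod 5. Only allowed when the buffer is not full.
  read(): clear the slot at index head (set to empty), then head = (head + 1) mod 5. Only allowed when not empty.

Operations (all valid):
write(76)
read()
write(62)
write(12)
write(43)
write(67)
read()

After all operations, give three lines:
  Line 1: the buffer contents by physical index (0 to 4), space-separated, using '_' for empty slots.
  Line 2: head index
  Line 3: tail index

Answer: _ _ 12 43 67
2
0

Derivation:
write(76): buf=[76 _ _ _ _], head=0, tail=1, size=1
read(): buf=[_ _ _ _ _], head=1, tail=1, size=0
write(62): buf=[_ 62 _ _ _], head=1, tail=2, size=1
write(12): buf=[_ 62 12 _ _], head=1, tail=3, size=2
write(43): buf=[_ 62 12 43 _], head=1, tail=4, size=3
write(67): buf=[_ 62 12 43 67], head=1, tail=0, size=4
read(): buf=[_ _ 12 43 67], head=2, tail=0, size=3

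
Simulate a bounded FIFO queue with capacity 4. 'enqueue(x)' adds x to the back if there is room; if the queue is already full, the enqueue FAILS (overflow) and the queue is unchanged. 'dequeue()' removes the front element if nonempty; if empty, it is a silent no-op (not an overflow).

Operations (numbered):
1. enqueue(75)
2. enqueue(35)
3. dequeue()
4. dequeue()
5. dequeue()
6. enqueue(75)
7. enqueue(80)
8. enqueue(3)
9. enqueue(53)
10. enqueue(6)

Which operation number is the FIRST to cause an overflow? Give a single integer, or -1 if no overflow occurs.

Answer: 10

Derivation:
1. enqueue(75): size=1
2. enqueue(35): size=2
3. dequeue(): size=1
4. dequeue(): size=0
5. dequeue(): empty, no-op, size=0
6. enqueue(75): size=1
7. enqueue(80): size=2
8. enqueue(3): size=3
9. enqueue(53): size=4
10. enqueue(6): size=4=cap → OVERFLOW (fail)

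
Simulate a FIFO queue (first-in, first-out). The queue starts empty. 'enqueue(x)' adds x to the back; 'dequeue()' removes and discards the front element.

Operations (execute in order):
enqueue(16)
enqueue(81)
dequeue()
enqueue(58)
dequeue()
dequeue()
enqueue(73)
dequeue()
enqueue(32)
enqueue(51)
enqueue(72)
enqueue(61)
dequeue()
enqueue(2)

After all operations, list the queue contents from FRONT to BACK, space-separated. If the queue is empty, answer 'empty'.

enqueue(16): [16]
enqueue(81): [16, 81]
dequeue(): [81]
enqueue(58): [81, 58]
dequeue(): [58]
dequeue(): []
enqueue(73): [73]
dequeue(): []
enqueue(32): [32]
enqueue(51): [32, 51]
enqueue(72): [32, 51, 72]
enqueue(61): [32, 51, 72, 61]
dequeue(): [51, 72, 61]
enqueue(2): [51, 72, 61, 2]

Answer: 51 72 61 2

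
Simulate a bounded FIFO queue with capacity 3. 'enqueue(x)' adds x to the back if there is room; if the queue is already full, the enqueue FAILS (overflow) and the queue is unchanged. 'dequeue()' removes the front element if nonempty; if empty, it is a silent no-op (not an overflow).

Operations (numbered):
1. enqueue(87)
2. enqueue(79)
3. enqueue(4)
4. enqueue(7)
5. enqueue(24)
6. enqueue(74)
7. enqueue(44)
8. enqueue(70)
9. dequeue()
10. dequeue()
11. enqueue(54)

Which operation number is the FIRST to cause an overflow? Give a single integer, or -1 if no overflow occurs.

1. enqueue(87): size=1
2. enqueue(79): size=2
3. enqueue(4): size=3
4. enqueue(7): size=3=cap → OVERFLOW (fail)
5. enqueue(24): size=3=cap → OVERFLOW (fail)
6. enqueue(74): size=3=cap → OVERFLOW (fail)
7. enqueue(44): size=3=cap → OVERFLOW (fail)
8. enqueue(70): size=3=cap → OVERFLOW (fail)
9. dequeue(): size=2
10. dequeue(): size=1
11. enqueue(54): size=2

Answer: 4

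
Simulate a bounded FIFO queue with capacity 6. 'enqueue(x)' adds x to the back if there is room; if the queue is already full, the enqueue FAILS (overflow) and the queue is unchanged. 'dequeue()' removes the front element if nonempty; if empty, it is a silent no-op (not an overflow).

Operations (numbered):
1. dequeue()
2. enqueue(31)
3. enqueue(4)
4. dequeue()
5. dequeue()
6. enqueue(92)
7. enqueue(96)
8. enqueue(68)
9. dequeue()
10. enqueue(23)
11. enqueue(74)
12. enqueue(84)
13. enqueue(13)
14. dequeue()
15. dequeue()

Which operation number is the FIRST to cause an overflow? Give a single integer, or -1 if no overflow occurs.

1. dequeue(): empty, no-op, size=0
2. enqueue(31): size=1
3. enqueue(4): size=2
4. dequeue(): size=1
5. dequeue(): size=0
6. enqueue(92): size=1
7. enqueue(96): size=2
8. enqueue(68): size=3
9. dequeue(): size=2
10. enqueue(23): size=3
11. enqueue(74): size=4
12. enqueue(84): size=5
13. enqueue(13): size=6
14. dequeue(): size=5
15. dequeue(): size=4

Answer: -1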